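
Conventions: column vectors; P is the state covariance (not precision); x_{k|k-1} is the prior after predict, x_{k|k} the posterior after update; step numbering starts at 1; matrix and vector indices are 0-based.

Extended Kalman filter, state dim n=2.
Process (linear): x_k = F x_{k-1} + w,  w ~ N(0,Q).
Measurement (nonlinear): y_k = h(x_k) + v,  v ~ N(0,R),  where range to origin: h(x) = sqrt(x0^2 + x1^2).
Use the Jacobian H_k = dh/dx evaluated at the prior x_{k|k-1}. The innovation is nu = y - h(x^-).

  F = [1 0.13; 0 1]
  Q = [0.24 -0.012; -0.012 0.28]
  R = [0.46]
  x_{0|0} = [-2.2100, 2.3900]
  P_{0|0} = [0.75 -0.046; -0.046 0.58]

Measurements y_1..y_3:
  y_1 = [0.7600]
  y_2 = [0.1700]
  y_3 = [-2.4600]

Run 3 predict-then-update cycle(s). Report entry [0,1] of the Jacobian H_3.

H_jac[0,1] = 0.8373

step 1: x^-=[-1.8993, 2.3900]  P^-=[0.9878 0.0174; 0.0174 0.8600]  H_jac=[-0.6222 0.7829]  S=[1.3525]  K=[-0.4443; 0.4898]  nu=[-2.2928]  x^+=[-0.8806, 1.2670]  P^+=[0.7208 0.3118; 0.3118 0.5355]
step 2: x^-=[-0.7158, 1.2670]  P^-=[1.0509 0.3694; 0.3694 0.8155]  H_jac=[-0.4919 0.8706]  S=[1.0161]  K=[-0.1923; 0.5200]  nu=[-1.2852]  x^+=[-0.4687, 0.5987]  P^+=[1.0134 0.4710; 0.4710 0.5408]
step 3: x^-=[-0.3909, 0.5987]  P^-=[1.3849 0.5293; 0.5293 0.8208]  H_jac=[-0.5467 0.8373]  S=[0.9649]  K=[-0.3254; 0.4124]  nu=[-3.1750]  x^+=[0.6423, -0.7108]  P^+=[1.2828 0.6588; 0.6588 0.6567]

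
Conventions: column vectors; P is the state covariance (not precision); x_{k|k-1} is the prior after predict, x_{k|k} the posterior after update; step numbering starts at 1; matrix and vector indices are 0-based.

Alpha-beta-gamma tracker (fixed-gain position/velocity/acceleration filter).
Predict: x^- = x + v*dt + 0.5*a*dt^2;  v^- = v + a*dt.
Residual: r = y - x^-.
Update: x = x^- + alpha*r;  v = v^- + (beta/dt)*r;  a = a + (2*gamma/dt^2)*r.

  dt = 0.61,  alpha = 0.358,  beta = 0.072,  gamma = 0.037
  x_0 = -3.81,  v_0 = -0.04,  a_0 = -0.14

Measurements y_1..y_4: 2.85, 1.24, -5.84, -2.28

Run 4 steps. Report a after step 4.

step 1: x_pred=-3.8604  r=6.7104  x^+=-1.4581  v^+=0.6667  a^+=1.1945
step 2: x_pred=-0.8292  r=2.0692  x^+=-0.0884  v^+=1.6395  a^+=1.6060
step 3: x_pred=1.2105  r=-7.0505  x^+=-1.3136  v^+=1.7870  a^+=0.2039
step 4: x_pred=-0.1856  r=-2.0944  x^+=-0.9354  v^+=1.6642  a^+=-0.2126

a_post = -0.2126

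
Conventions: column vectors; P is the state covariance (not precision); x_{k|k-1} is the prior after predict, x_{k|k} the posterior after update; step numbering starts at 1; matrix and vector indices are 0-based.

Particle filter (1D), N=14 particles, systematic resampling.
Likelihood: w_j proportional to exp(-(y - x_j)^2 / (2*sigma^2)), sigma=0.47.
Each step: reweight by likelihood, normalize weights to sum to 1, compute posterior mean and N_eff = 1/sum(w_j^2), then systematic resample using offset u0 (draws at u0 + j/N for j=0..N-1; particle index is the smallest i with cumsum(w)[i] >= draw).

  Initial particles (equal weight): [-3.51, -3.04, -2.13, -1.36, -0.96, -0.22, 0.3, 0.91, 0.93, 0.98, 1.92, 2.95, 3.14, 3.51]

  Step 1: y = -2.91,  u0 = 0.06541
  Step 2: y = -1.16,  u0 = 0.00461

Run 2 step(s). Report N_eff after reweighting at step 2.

N_eff = 3.0454

step 1: w=[0.2664, 0.5791, 0.1518, 0.0026, 0.0001, 0.0000, 0.0000, 0.0000, 0.0000, 0.0000, 0.0000, 0.0000, 0.0000, 0.0000]  mean=-3.0224  Neff=2.3291  idx=[0, 0, 0, 1, 1, 1, 1, 1, 1, 1, 1, 2, 2, 2]
step 2: w=[0.0000, 0.0000, 0.0000, 0.0009, 0.0009, 0.0009, 0.0009, 0.0009, 0.0009, 0.0009, 0.0009, 0.3308, 0.3308, 0.3308]  mean=-2.1368  Neff=3.0454  idx=[7, 11, 11, 11, 11, 12, 12, 12, 12, 12, 13, 13, 13, 13]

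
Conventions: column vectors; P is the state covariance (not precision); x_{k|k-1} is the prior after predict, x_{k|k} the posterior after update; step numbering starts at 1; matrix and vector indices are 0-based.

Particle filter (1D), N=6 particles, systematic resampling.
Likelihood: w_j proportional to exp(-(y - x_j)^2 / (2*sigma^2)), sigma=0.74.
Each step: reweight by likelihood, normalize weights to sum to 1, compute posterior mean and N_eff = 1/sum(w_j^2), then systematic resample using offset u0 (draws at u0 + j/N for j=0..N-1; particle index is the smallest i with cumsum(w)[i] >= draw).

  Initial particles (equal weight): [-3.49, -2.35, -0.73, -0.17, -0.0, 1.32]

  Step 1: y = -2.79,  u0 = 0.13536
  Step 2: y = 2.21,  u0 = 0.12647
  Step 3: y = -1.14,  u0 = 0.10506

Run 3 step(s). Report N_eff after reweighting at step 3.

N_eff = 6.0000

step 1: w=[0.4260, 0.5584, 0.0138, 0.0013, 0.0005, 0.0000]  mean=-2.8092  Neff=2.0266  idx=[0, 0, 1, 1, 1, 1]
step 2: w=[0.0000, 0.0000, 0.2500, 0.2500, 0.2500, 0.2500]  mean=-2.3500  Neff=4.0001  idx=[2, 3, 3, 4, 5, 5]
step 3: w=[0.1667, 0.1667, 0.1667, 0.1667, 0.1667, 0.1667]  mean=-2.3500  Neff=6.0000  idx=[0, 1, 2, 3, 4, 5]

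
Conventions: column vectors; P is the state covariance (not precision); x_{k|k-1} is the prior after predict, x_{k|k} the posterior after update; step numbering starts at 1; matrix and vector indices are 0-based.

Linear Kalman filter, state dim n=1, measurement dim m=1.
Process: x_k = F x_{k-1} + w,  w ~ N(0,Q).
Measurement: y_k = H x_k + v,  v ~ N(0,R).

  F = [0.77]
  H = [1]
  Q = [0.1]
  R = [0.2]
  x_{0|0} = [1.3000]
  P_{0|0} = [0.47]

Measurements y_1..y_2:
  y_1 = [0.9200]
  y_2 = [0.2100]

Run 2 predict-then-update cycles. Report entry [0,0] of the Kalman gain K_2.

K[0,0] = 0.4703

step 1: x^-=[1.0010]  P^-=[0.3787]  S=[0.5787]  K=[0.6544]  nu=[-0.0810]  x^+=[0.9480]  P^+=[0.1309]
step 2: x^-=[0.7300]  P^-=[0.1776]  S=[0.3776]  K=[0.4703]  nu=[-0.5200]  x^+=[0.4854]  P^+=[0.0941]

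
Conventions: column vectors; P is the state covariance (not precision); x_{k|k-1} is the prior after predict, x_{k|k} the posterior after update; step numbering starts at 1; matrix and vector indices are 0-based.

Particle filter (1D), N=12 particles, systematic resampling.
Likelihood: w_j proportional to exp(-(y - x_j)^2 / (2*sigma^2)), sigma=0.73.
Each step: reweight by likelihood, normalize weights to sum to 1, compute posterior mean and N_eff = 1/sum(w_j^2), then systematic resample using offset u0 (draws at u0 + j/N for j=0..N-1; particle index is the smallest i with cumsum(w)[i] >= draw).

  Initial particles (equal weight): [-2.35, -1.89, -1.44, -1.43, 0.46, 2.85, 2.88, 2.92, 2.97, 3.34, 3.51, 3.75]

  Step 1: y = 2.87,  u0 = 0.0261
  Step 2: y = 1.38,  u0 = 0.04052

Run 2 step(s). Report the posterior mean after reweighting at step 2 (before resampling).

post_mean = 2.9370

step 1: w=[0.0000, 0.0000, 0.0000, 0.0000, 0.0007, 0.1675, 0.1675, 0.1671, 0.1660, 0.1362, 0.1141, 0.0810]  mean=3.0998  Neff=6.6806  idx=[5, 5, 6, 6, 7, 7, 8, 8, 9, 9, 10, 11]
step 2: w=[0.1341, 0.1341, 0.1233, 0.1233, 0.1100, 0.1100, 0.0950, 0.0950, 0.0277, 0.0277, 0.0144, 0.0052]  mean=2.9370  Neff=9.0563  idx=[0, 0, 1, 2, 2, 3, 4, 4, 5, 6, 7, 9]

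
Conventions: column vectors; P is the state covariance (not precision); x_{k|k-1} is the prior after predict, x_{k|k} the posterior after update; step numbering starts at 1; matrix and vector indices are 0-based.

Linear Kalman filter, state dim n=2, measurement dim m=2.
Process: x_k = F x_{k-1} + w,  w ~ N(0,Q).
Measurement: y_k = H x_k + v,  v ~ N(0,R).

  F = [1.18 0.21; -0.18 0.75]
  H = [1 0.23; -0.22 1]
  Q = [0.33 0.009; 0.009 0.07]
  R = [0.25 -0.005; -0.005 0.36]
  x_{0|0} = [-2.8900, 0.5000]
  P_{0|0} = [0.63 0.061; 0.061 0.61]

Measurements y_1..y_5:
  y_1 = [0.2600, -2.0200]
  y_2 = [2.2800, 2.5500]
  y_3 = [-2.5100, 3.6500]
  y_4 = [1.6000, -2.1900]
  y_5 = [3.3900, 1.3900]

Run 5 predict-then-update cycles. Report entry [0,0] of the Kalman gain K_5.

step 1: x^-=[-3.3052, 0.8952]  P^-=[1.2643 0.0229; 0.0229 0.4171]  S=[1.5470 -0.1654; -0.1654 0.8282]  K=[0.8050 -0.1474; 0.1329 0.5241]  nu=[3.3593, -3.6423]  x^+=[-0.0644, -0.5672]  P^+=[0.2047 -0.0120; -0.0120 0.1853]
step 2: x^-=[-0.1951, -0.4138]  P^-=[0.6173 -0.0155; -0.0155 0.1841]  S=[0.8699 -0.1132; -0.1132 0.5808]  K=[0.6891 -0.1262; 0.0748 0.3375]  nu=[2.5703, 2.9209]  x^+=[1.2074, 0.7641]  P^+=[0.1753 -0.0103; -0.0103 0.1188]
step 3: x^-=[1.5852, 0.3557]  P^-=[0.5742 -0.0183; -0.0183 0.1453]  S=[0.8235 -0.1152; -0.1152 0.5411]  K=[0.6749 -0.1235; 0.0588 0.2885]  nu=[-4.1770, 3.6430]  x^+=[-1.6836, 1.1611]  P^+=[0.1717 -0.0101; -0.0101 0.1013]
step 4: x^-=[-1.7428, 1.1739]  P^-=[0.5685 -0.0200; -0.0200 0.1353]  S=[0.8164 -0.1180; -0.1180 0.5316]  K=[0.6728 -0.1236; 0.0533 0.2746]  nu=[3.0728, -3.7473]  x^+=[0.7879, 0.3086]  P^+=[0.1712 -0.0102; -0.0102 0.0963]
step 5: x^-=[0.9945, 0.0896]  P^-=[0.5675 -0.0208; -0.0208 0.1325]  S=[0.8149 -0.1192; -0.1192 0.5291]  K=[0.6724 -0.1239; 0.0514 0.2706]  nu=[2.3749, 1.5191]  x^+=[2.4031, 0.6228]  P^+=[0.1711 -0.0103; -0.0103 0.0949]

K[0,0] = 0.6724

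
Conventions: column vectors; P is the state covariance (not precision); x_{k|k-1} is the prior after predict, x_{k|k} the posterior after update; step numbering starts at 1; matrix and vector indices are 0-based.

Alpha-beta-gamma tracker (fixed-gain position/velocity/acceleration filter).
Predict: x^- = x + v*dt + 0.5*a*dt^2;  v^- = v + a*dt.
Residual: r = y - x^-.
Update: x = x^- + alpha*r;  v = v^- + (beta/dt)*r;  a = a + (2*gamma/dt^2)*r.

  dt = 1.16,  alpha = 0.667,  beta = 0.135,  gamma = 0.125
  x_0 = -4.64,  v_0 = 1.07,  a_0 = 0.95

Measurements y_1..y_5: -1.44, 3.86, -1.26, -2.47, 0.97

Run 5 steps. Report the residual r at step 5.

step 1: x_pred=-2.7596  r=1.3196  x^+=-1.8794  v^+=2.3256  a^+=1.1952
step 2: x_pred=1.6223  r=2.2377  x^+=3.1149  v^+=3.9724  a^+=1.6109
step 3: x_pred=8.8067  r=-10.0667  x^+=2.0922  v^+=4.6695  a^+=-0.2594
step 4: x_pred=7.3343  r=-9.8043  x^+=0.7948  v^+=3.2276  a^+=-2.0809
step 5: x_pred=3.1388  r=-2.1688  x^+=1.6922  v^+=0.5613  a^+=-2.4839

resid = -2.1688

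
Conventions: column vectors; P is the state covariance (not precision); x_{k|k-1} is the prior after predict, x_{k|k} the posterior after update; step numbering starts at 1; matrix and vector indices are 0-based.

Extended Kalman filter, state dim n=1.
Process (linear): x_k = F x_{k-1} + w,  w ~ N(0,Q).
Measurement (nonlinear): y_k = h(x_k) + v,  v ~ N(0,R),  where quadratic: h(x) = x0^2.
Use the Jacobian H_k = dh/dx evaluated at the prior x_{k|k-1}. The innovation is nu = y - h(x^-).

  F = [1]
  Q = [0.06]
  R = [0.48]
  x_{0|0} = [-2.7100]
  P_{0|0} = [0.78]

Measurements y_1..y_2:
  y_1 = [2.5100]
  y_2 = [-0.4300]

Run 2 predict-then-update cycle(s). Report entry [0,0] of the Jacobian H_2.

H_jac[0,0] = -3.6702

step 1: x^-=[-2.7100]  P^-=[0.8400]  H_jac=[-5.4200]  S=[25.1562]  K=[-0.1810]  nu=[-4.8341]  x^+=[-1.8351]  P^+=[0.0160]
step 2: x^-=[-1.8351]  P^-=[0.0760]  H_jac=[-3.6702]  S=[1.5041]  K=[-0.1855]  nu=[-3.7977]  x^+=[-1.1306]  P^+=[0.0243]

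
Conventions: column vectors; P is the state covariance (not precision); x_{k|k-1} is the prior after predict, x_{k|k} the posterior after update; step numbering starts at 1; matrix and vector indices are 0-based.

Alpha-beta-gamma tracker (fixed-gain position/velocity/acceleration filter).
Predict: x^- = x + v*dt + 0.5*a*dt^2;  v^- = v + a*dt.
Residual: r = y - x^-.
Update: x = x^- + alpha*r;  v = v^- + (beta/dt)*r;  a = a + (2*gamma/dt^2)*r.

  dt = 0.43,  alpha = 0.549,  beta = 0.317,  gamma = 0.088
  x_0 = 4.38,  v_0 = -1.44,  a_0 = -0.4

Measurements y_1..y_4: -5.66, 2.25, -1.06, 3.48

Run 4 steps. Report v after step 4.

step 1: x_pred=3.7238  r=-9.3838  x^+=-1.4279  v^+=-8.5298  a^+=-9.3321
step 2: x_pred=-5.9585  r=8.2085  x^+=-1.4520  v^+=-6.4913  a^+=-1.5188
step 3: x_pred=-4.3837  r=3.3237  x^+=-2.5590  v^+=-4.6941  a^+=1.6449
step 4: x_pred=-4.4254  r=7.9054  x^+=-0.0853  v^+=1.8411  a^+=9.1698

v_post = 1.8411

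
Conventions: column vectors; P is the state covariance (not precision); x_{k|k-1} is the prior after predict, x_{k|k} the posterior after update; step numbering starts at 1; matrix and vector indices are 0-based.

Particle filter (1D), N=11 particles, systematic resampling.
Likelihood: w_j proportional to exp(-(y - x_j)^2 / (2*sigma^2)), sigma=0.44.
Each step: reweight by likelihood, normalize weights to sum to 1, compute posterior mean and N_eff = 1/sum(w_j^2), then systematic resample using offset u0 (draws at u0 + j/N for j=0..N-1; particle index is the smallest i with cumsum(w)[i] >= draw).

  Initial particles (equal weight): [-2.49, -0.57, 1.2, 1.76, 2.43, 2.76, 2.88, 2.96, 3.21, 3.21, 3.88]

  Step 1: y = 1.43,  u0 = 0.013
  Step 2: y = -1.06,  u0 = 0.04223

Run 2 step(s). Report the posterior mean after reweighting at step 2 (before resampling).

post_mean = 1.2003

step 1: w=[0.0000, 0.0000, 0.5070, 0.4388, 0.0439, 0.0060, 0.0025, 0.0014, 0.0002, 0.0002, 0.0000]  mean=1.5165  Neff=2.2146  idx=[2, 2, 2, 2, 2, 2, 3, 3, 3, 3, 3]
step 2: w=[0.1666, 0.1666, 0.1666, 0.1666, 0.1666, 0.1666, 0.0001, 0.0001, 0.0001, 0.0001, 0.0001]  mean=1.2003  Neff=6.0064  idx=[0, 0, 1, 1, 2, 2, 3, 4, 4, 5, 5]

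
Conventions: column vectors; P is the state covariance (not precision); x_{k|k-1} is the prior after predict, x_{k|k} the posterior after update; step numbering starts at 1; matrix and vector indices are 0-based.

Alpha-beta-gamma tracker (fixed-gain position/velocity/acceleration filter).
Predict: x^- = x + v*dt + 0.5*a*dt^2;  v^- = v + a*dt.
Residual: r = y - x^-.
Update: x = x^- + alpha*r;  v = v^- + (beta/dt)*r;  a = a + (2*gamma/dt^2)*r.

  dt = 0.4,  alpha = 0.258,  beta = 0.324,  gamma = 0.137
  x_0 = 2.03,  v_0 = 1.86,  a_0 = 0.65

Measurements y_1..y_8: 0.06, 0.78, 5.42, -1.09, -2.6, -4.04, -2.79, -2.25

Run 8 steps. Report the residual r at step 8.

resid = 6.6799

step 1: x_pred=2.8260  r=-2.7660  x^+=2.1124  v^+=-0.1205  a^+=-4.0868
step 2: x_pred=1.7372  r=-0.9572  x^+=1.4903  v^+=-2.5305  a^+=-5.7261
step 3: x_pred=0.0200  r=5.4000  x^+=1.4132  v^+=-0.4469  a^+=3.5215
step 4: x_pred=1.5161  r=-2.6061  x^+=0.8437  v^+=-1.1493  a^+=-0.9415
step 5: x_pred=0.3087  r=-2.9087  x^+=-0.4417  v^+=-3.8820  a^+=-5.9227
step 6: x_pred=-2.4683  r=-1.5717  x^+=-2.8738  v^+=-7.5241  a^+=-8.6141
step 7: x_pred=-6.5726  r=3.7826  x^+=-5.5967  v^+=-7.9058  a^+=-2.1364
step 8: x_pred=-8.9299  r=6.6799  x^+=-7.2065  v^+=-3.3497  a^+=9.3029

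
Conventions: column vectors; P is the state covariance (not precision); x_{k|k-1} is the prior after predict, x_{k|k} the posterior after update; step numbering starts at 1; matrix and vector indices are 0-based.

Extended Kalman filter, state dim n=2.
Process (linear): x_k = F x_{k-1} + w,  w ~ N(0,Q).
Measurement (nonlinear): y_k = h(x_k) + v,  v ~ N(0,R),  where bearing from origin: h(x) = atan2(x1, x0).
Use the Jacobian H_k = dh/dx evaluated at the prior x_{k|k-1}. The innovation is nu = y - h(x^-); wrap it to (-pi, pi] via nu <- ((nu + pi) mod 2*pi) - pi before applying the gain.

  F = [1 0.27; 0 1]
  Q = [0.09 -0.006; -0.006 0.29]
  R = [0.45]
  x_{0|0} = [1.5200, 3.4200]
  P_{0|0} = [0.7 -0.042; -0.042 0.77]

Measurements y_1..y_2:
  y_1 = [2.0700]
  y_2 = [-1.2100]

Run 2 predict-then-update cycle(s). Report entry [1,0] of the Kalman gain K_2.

K[1,0] = 0.2161

step 1: x^-=[2.4434, 3.4200]  P^-=[0.8235 0.1599; 0.1599 1.0600]  H_jac=[-0.1936 0.1383]  S=[0.4926]  K=[-0.2787; 0.2348]  nu=[1.1196]  x^+=[2.1313, 3.6829]  P^+=[0.7852 0.1921; 0.1921 1.0328]
step 2: x^-=[3.1257, 3.6829]  P^-=[1.0542 0.4650; 0.4650 1.3228]  H_jac=[-0.1578 0.1340]  S=[0.4803]  K=[-0.2167; 0.2161]  nu=[-2.0770]  x^+=[3.5759, 3.2340]  P^+=[1.0317 0.4875; 0.4875 1.3004]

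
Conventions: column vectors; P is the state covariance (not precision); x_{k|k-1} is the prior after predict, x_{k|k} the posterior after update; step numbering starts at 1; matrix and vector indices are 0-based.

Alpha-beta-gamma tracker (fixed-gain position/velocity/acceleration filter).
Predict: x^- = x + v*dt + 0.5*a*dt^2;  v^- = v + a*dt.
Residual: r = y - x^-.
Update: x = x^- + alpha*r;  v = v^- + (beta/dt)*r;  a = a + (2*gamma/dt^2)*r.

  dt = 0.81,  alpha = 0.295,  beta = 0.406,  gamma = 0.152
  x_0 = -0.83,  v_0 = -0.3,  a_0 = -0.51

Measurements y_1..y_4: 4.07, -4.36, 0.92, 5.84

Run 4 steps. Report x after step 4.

x_post = 1.4643

step 1: x_pred=-1.2403  r=5.3103  x^+=0.3262  v^+=1.9486  a^+=1.9505
step 2: x_pred=2.5445  r=-6.9045  x^+=0.5077  v^+=0.0678  a^+=-1.2486
step 3: x_pred=0.1529  r=0.7671  x^+=0.3792  v^+=-0.5592  a^+=-0.8932
step 4: x_pred=-0.3667  r=6.2067  x^+=1.4643  v^+=1.8284  a^+=1.9826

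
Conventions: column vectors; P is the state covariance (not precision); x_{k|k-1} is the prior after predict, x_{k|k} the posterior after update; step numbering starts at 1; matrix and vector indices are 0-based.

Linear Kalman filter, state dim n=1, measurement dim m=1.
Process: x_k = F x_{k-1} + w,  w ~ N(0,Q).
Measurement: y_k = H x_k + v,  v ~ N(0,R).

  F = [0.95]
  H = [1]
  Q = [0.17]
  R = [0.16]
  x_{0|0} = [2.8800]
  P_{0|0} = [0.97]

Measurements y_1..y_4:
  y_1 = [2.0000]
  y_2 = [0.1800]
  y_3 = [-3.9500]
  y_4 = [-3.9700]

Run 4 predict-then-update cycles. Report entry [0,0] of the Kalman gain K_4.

K[0,0] = 0.6189

step 1: x^-=[2.7360]  P^-=[1.0454]  S=[1.2054]  K=[0.8673]  nu=[-0.7360]  x^+=[2.0977]  P^+=[0.1388]
step 2: x^-=[1.9928]  P^-=[0.2952]  S=[0.4552]  K=[0.6485]  nu=[-1.8128]  x^+=[0.8171]  P^+=[0.1038]
step 3: x^-=[0.7763]  P^-=[0.2636]  S=[0.4236]  K=[0.6223]  nu=[-4.7263]  x^+=[-2.1650]  P^+=[0.0996]
step 4: x^-=[-2.0568]  P^-=[0.2599]  S=[0.4199]  K=[0.6189]  nu=[-1.9132]  x^+=[-3.2409]  P^+=[0.0990]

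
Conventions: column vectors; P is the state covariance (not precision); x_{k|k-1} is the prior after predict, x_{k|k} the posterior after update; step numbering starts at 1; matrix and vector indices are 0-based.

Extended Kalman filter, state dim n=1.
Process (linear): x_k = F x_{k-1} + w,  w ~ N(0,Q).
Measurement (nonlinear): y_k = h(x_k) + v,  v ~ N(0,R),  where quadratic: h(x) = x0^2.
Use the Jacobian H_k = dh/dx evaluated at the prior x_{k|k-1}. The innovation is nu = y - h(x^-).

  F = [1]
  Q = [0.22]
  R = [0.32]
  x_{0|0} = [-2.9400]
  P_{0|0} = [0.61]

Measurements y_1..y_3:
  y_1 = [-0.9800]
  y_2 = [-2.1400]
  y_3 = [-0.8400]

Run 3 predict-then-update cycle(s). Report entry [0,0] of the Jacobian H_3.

step 1: x^-=[-2.9400]  P^-=[0.8300]  H_jac=[-5.8800]  S=[29.0168]  K=[-0.1682]  nu=[-9.6236]  x^+=[-1.3214]  P^+=[0.0092]
step 2: x^-=[-1.3214]  P^-=[0.2292]  H_jac=[-2.6428]  S=[1.9205]  K=[-0.3153]  nu=[-3.8861]  x^+=[-0.0960]  P^+=[0.0382]
step 3: x^-=[-0.0960]  P^-=[0.2582]  H_jac=[-0.1919]  S=[0.3295]  K=[-0.1504]  nu=[-0.8492]  x^+=[0.0317]  P^+=[0.2507]

H_jac[0,0] = -0.1919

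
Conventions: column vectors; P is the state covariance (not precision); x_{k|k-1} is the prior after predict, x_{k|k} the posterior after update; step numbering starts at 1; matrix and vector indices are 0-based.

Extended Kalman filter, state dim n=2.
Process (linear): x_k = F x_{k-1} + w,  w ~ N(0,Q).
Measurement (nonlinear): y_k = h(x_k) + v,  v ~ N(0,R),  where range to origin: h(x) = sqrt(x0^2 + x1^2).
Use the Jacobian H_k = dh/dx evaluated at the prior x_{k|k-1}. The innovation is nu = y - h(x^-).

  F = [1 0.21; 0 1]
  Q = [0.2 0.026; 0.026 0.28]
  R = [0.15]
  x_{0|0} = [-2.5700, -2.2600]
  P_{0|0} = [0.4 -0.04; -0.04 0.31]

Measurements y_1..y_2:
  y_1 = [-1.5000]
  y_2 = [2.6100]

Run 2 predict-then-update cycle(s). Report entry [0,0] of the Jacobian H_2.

step 1: x^-=[-3.0446, -2.2600]  P^-=[0.5969 0.0511; 0.0511 0.5900]  H_jac=[-0.8030 -0.5960]  S=[0.7933]  K=[-0.6425; -0.4950]  nu=[-5.2917]  x^+=[0.3553, 0.3593]  P^+=[0.2694 -0.2012; -0.2012 0.3956]
step 2: x^-=[0.4308, 0.3593]  P^-=[0.4023 -0.0921; -0.0921 0.6756]  H_jac=[0.7679 0.6405]  S=[0.5738]  K=[0.4356; 0.6309]  nu=[2.0490]  x^+=[1.3233, 1.6520]  P^+=[0.2935 -0.2498; -0.2498 0.4472]

H_jac[0,0] = 0.7679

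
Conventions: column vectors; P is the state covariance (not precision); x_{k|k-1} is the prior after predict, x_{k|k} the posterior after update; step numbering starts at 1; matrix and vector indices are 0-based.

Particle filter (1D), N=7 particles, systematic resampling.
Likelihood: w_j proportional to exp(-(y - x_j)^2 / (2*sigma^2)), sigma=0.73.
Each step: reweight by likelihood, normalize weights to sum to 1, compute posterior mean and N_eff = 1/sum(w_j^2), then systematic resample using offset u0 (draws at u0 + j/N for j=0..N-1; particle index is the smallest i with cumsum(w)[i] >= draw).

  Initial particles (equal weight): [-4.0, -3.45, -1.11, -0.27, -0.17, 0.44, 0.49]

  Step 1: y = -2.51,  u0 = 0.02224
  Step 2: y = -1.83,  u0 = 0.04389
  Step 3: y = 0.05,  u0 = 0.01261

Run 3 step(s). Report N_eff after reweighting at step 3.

step 1: w=[0.1694, 0.5935, 0.2162, 0.0123, 0.0080, 0.0004, 0.0003]  mean=-2.9694  Neff=2.3370  idx=[0, 0, 1, 1, 1, 1, 2]
step 2: w=[0.0123, 0.0123, 0.0870, 0.0870, 0.0870, 0.0870, 0.6275]  mean=-1.9953  Neff=2.3570  idx=[2, 3, 5, 6, 6, 6, 6]
step 3: w=[0.0000, 0.0000, 0.0000, 0.2500, 0.2500, 0.2500, 0.2500]  mean=-1.1101  Neff=4.0002  idx=[3, 3, 4, 4, 5, 5, 6]

N_eff = 4.0002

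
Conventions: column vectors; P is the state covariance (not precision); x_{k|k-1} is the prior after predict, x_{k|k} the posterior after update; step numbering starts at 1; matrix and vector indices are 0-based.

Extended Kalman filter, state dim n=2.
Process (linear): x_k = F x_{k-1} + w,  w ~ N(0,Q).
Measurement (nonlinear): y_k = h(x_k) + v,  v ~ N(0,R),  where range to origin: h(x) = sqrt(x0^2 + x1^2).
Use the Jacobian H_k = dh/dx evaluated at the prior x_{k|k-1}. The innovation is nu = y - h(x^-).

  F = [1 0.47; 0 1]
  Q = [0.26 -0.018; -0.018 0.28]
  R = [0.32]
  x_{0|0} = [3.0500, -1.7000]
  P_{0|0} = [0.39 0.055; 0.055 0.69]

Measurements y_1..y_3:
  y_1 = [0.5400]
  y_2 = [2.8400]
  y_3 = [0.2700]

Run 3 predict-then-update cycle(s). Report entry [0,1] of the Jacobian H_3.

H_jac[0,1] = -0.9971

step 1: x^-=[2.2510, -1.7000]  P^-=[0.8541 0.3613; 0.3613 0.9700]  H_jac=[0.7980 -0.6027]  S=[0.8687]  K=[0.5340; -0.3410]  nu=[-2.2808]  x^+=[1.0331, -0.9221]  P^+=[0.6064 0.5195; 0.5195 0.8690]
step 2: x^-=[0.5997, -0.9221]  P^-=[1.5467 0.9099; 0.9099 1.1490]  H_jac=[0.5452 -0.8383]  S=[0.7555]  K=[0.1066; -0.6183]  nu=[1.7400]  x^+=[0.7852, -1.9979]  P^+=[1.5381 0.9597; 0.9597 0.8602]
step 3: x^-=[-0.1538, -1.9979]  P^-=[2.8903 1.3460; 1.3460 1.1402]  H_jac=[-0.0767 -0.9971]  S=[1.6765]  K=[-0.9328; -0.7397]  nu=[-1.7338]  x^+=[1.4635, -0.7154]  P^+=[1.4315 0.1892; 0.1892 0.2228]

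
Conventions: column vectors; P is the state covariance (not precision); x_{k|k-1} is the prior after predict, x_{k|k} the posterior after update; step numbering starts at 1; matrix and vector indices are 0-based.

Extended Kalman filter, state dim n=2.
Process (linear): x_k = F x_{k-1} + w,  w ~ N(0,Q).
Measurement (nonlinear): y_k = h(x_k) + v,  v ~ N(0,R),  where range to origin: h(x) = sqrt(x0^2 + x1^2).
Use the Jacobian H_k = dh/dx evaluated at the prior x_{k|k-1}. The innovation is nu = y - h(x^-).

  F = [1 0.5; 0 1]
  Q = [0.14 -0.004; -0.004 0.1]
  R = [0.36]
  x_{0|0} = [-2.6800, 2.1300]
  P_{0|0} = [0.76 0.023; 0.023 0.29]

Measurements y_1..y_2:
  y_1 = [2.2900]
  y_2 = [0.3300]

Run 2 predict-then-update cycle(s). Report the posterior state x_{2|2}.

step 1: x^-=[-1.6150, 2.1300]  P^-=[0.9955 0.1640; 0.1640 0.3900]  H_jac=[-0.6042 0.7968]  S=[0.8131]  K=[-0.5790; 0.2603]  nu=[-0.3830]  x^+=[-1.3932, 2.0303]  P^+=[0.7229 0.2866; 0.2866 0.3349]
step 2: x^-=[-0.3781, 2.0303]  P^-=[1.2332 0.4500; 0.4500 0.4349]  H_jac=[-0.1831 0.9831]  S=[0.6597]  K=[0.3284; 0.5232]  nu=[-1.7352]  x^+=[-0.9479, 1.1224]  P^+=[1.1621 0.3367; 0.3367 0.2543]

x_post = [-0.9479, 1.1224]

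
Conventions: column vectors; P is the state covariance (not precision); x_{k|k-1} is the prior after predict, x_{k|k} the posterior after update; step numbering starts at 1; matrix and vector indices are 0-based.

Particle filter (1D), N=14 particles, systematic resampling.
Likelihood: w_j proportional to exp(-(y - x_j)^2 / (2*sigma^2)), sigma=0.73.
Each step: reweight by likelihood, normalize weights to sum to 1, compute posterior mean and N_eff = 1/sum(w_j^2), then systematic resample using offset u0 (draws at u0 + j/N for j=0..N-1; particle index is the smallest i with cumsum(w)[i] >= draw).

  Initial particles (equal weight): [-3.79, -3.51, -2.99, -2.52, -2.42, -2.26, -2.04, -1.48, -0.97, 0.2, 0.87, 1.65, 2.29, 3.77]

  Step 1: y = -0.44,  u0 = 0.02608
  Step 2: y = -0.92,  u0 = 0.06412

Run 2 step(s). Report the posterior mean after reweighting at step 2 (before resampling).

post_mean = -0.9057

step 1: w=[0.0000, 0.0001, 0.0010, 0.0078, 0.0114, 0.0202, 0.0410, 0.1641, 0.3478, 0.3082, 0.0905, 0.0075, 0.0004, 0.0000]  mean=-0.6065  Neff=3.9466  idx=[5, 7, 7, 7, 8, 8, 8, 8, 9, 9, 9, 9, 9, 10]
step 2: w=[0.0232, 0.0931, 0.0931, 0.0931, 0.1247, 0.1247, 0.1247, 0.1247, 0.0385, 0.0385, 0.0385, 0.0385, 0.0385, 0.0062]  mean=-0.9057  Neff=10.3970  idx=[1, 2, 2, 3, 4, 4, 5, 6, 6, 7, 7, 9, 11, 12]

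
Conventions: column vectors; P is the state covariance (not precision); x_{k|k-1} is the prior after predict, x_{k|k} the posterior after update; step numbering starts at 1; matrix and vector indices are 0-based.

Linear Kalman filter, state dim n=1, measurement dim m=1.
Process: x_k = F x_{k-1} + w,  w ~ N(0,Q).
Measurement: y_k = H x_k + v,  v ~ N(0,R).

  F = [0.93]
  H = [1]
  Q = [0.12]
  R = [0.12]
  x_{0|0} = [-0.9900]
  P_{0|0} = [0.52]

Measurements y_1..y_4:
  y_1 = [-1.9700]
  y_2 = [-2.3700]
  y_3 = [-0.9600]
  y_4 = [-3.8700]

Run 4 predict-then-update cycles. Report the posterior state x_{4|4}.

x_post = [-2.8359]

step 1: x^-=[-0.9207]  P^-=[0.5697]  S=[0.6897]  K=[0.8260]  nu=[-1.0493]  x^+=[-1.7874]  P^+=[0.0991]
step 2: x^-=[-1.6623]  P^-=[0.2057]  S=[0.3257]  K=[0.6316]  nu=[-0.7077]  x^+=[-2.1093]  P^+=[0.0758]
step 3: x^-=[-1.9616]  P^-=[0.1856]  S=[0.3056]  K=[0.6073]  nu=[1.0016]  x^+=[-1.3534]  P^+=[0.0729]
step 4: x^-=[-1.2586]  P^-=[0.1830]  S=[0.3030]  K=[0.6040]  nu=[-2.6114]  x^+=[-2.8359]  P^+=[0.0725]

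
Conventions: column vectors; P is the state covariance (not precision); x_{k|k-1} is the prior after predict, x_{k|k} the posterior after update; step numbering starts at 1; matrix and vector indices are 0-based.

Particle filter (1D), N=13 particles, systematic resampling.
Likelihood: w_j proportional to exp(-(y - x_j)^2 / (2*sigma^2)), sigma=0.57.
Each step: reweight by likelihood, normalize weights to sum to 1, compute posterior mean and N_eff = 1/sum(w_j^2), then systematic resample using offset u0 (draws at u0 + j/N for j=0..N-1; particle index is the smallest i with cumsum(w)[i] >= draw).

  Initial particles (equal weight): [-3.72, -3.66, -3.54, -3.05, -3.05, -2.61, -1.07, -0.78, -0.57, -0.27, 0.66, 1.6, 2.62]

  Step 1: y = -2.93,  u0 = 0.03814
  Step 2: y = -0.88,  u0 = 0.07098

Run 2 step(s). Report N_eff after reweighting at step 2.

N_eff = 3.8855

step 1: w=[0.0911, 0.1048, 0.1342, 0.2327, 0.2327, 0.2032, 0.0012, 0.0002, 0.0000, 0.0000, 0.0000, 0.0000, 0.0000]  mean=-3.1484  Neff=5.3516  idx=[0, 1, 1, 2, 3, 3, 3, 4, 4, 4, 5, 5, 5]
step 2: w=[0.0001, 0.0002, 0.0002, 0.0005, 0.0208, 0.0208, 0.0208, 0.0208, 0.0208, 0.0208, 0.2914, 0.2914, 0.2914]  mean=-2.6659  Neff=3.8855  idx=[7, 10, 10, 10, 10, 11, 11, 11, 11, 12, 12, 12, 12]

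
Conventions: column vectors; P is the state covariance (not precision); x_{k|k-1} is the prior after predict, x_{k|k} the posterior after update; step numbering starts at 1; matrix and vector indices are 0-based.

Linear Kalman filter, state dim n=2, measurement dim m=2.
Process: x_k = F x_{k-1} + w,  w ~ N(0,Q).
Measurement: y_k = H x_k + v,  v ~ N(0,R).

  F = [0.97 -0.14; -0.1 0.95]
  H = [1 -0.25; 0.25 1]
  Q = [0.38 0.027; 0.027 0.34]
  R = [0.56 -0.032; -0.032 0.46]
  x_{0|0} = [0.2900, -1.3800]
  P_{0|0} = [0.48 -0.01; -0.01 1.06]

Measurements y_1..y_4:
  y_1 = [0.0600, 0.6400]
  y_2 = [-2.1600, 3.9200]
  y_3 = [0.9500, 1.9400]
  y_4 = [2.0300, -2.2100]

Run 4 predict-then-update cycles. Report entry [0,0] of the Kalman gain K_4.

step 1: x^-=[0.4745, -1.3400]  P^-=[0.8551 -0.1699; -0.1699 1.3034]  S=[1.5815 -0.3033; -0.3033 1.7318]  K=[0.5923 0.1291; -0.1799 0.6966]  nu=[-0.7495, 1.8614]  x^+=[0.2708, 0.0913]  P^+=[0.3178 -0.0390; -0.0390 0.3359]
step 2: x^-=[0.2499, 0.0597]  P^-=[0.6962 -0.0850; -0.0850 0.6538]  S=[1.3396 -0.1011; -0.1011 1.1148]  K=[0.5453 0.1293; -0.1436 0.5544]  nu=[-2.3950, 3.7978]  x^+=[-0.5650, 2.5091]  P^+=[0.2934 -0.0313; -0.0313 0.2674]
step 3: x^-=[-0.8994, 2.4401]  P^-=[0.6698 -0.0663; -0.0663 0.5902]  S=[1.2999 -0.0743; -0.0743 1.0589]  K=[0.5357 0.1331; -0.1341 0.5323]  nu=[2.4594, -0.2753]  x^+=[0.3814, 1.9637]  P^+=[0.2887 -0.0281; -0.0281 0.2562]
step 4: x^-=[0.0950, 1.8274]  P^-=[0.6643 -0.0614; -0.0614 0.5794]  S=[1.2912 -0.0683; -0.0683 1.0503]  K=[0.5335 0.1344; -0.1318 0.5285]  nu=[2.3918, -4.0612]  x^+=[0.8252, -0.6341]  P^+=[0.2877 -0.0272; -0.0272 0.2541]

K[0,0] = 0.5335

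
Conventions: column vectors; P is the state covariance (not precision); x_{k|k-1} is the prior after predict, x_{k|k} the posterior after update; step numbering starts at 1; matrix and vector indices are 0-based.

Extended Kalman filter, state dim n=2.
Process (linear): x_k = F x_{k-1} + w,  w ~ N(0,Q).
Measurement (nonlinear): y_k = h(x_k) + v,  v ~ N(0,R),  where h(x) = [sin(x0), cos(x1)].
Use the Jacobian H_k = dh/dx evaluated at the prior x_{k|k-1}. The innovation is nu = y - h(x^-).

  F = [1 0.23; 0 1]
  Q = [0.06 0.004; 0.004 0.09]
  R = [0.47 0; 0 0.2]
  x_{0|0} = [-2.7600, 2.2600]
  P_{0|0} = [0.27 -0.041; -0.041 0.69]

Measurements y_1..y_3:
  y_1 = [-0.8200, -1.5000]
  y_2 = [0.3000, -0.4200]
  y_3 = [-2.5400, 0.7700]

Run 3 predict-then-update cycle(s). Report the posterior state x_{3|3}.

step 1: x^-=[-2.2402, 2.2600]  P^-=[0.3476 0.1217; 0.1217 0.7800]  H_jac=[-0.6205 0.0000; 0.0000 -0.7718]  S=[0.6039 0.0583; 0.0583 0.6646]  K=[-0.3465 -0.1109; -0.0380 -0.9025]  nu=[-0.0358, -0.8641]  x^+=[-2.1319, 3.0412]  P^+=[0.2625 0.0287; 0.0287 0.2339]
step 2: x^-=[-1.4325, 3.0412]  P^-=[0.3481 0.0865; 0.0865 0.3239]  H_jac=[0.1379 0.0000; 0.0000 -0.1003]  S=[0.4766 -0.0012; -0.0012 0.2033]  K=[0.1006 -0.0421; 0.0246 -0.1596]  nu=[1.2904, 0.5750]  x^+=[-1.3269, 2.9812]  P^+=[0.3429 0.0840; 0.0840 0.3184]
step 3: x^-=[-0.6412, 2.9812]  P^-=[0.4583 0.1612; 0.1612 0.4084]  H_jac=[0.8014 0.0000; 0.0000 -0.1597]  S=[0.7644 -0.0206; -0.0206 0.2104]  K=[0.4785 -0.0754; 0.1611 -0.2942]  nu=[-1.9419, 1.7572]  x^+=[-1.7029, 2.1514]  P^+=[0.2806 0.0945; 0.0945 0.3684]

x_post = [-1.7029, 2.1514]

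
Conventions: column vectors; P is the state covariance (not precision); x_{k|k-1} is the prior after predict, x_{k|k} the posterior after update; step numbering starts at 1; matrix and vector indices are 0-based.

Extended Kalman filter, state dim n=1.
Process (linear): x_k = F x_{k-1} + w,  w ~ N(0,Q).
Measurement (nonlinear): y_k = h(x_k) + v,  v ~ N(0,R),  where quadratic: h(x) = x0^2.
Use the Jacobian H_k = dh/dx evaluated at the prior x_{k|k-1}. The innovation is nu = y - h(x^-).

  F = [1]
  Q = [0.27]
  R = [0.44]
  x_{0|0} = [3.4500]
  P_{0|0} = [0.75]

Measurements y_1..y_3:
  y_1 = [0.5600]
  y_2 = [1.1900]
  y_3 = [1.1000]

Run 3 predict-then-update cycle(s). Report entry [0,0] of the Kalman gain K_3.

step 1: x^-=[3.4500]  P^-=[1.0200]  H_jac=[6.9000]  S=[49.0022]  K=[0.1436]  nu=[-11.3425]  x^+=[1.8209]  P^+=[0.0092]
step 2: x^-=[1.8209]  P^-=[0.2792]  H_jac=[3.6418]  S=[4.1425]  K=[0.2454]  nu=[-2.1257]  x^+=[1.2992]  P^+=[0.0297]
step 3: x^-=[1.2992]  P^-=[0.2997]  H_jac=[2.5984]  S=[2.4632]  K=[0.3161]  nu=[-0.5880]  x^+=[1.1134]  P^+=[0.0535]

K[0,0] = 0.3161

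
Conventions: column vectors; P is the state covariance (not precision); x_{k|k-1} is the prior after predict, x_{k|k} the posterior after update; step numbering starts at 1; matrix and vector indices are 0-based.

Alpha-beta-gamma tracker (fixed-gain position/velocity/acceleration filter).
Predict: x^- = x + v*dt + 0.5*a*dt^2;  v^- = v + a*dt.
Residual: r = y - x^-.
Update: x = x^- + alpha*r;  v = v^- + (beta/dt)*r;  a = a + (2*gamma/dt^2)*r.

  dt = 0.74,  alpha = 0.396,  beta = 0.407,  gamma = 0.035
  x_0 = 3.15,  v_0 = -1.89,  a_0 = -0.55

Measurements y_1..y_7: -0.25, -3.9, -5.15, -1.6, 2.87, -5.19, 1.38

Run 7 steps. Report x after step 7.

x_post = 0.8668

step 1: x_pred=1.6008  r=-1.8508  x^+=0.8679  v^+=-3.3149  a^+=-0.7866
step 2: x_pred=-1.8005  r=-2.0995  x^+=-2.6319  v^+=-5.0517  a^+=-1.0550
step 3: x_pred=-6.6591  r=1.5091  x^+=-6.0615  v^+=-5.0024  a^+=-0.8621
step 4: x_pred=-9.9993  r=8.3993  x^+=-6.6732  v^+=-1.0207  a^+=0.2116
step 5: x_pred=-7.3706  r=10.2406  x^+=-3.3153  v^+=4.7682  a^+=1.5207
step 6: x_pred=0.6295  r=-5.8195  x^+=-1.6750  v^+=2.6928  a^+=0.7768
step 7: x_pred=0.5303  r=0.8497  x^+=0.8668  v^+=3.7349  a^+=0.8854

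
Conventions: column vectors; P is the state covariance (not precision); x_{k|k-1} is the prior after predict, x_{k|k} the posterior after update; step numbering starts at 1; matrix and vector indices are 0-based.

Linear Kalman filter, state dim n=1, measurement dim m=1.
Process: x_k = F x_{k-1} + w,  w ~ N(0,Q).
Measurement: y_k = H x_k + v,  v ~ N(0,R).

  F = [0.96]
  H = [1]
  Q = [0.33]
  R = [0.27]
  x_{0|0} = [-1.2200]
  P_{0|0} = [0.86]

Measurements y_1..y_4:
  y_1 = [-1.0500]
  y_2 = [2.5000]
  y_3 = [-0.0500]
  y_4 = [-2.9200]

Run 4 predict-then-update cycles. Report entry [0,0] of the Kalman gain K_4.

K[0,0] = 0.6452

step 1: x^-=[-1.1712]  P^-=[1.1226]  S=[1.3926]  K=[0.8061]  nu=[0.1212]  x^+=[-1.0735]  P^+=[0.2177]
step 2: x^-=[-1.0306]  P^-=[0.5306]  S=[0.8006]  K=[0.6627]  nu=[3.5306]  x^+=[1.3093]  P^+=[0.1789]
step 3: x^-=[1.2569]  P^-=[0.4949]  S=[0.7649]  K=[0.6470]  nu=[-1.3069]  x^+=[0.4113]  P^+=[0.1747]
step 4: x^-=[0.3949]  P^-=[0.4910]  S=[0.7610]  K=[0.6452]  nu=[-3.3149]  x^+=[-1.7439]  P^+=[0.1742]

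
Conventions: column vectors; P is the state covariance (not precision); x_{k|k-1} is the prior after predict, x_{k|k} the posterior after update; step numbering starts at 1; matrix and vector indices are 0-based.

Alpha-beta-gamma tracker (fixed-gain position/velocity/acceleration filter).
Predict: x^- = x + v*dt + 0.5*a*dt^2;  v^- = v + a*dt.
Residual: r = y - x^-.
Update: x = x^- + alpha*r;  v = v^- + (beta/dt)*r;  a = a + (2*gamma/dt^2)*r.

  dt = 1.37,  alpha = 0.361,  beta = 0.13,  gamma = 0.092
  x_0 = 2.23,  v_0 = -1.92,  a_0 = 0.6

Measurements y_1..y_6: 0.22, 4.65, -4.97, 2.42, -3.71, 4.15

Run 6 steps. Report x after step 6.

step 1: x_pred=0.1627  r=0.0573  x^+=0.1834  v^+=-1.0926  a^+=0.6056
step 2: x_pred=-0.7451  r=5.3951  x^+=1.2025  v^+=0.2491  a^+=1.1345
step 3: x_pred=2.6085  r=-7.5785  x^+=-0.1274  v^+=1.0843  a^+=0.3916
step 4: x_pred=1.7255  r=0.6945  x^+=1.9762  v^+=1.6866  a^+=0.4597
step 5: x_pred=4.7183  r=-8.4283  x^+=1.6757  v^+=1.5166  a^+=-0.3666
step 6: x_pred=3.4093  r=0.7407  x^+=3.6767  v^+=1.0846  a^+=-0.2940

x_post = 3.6767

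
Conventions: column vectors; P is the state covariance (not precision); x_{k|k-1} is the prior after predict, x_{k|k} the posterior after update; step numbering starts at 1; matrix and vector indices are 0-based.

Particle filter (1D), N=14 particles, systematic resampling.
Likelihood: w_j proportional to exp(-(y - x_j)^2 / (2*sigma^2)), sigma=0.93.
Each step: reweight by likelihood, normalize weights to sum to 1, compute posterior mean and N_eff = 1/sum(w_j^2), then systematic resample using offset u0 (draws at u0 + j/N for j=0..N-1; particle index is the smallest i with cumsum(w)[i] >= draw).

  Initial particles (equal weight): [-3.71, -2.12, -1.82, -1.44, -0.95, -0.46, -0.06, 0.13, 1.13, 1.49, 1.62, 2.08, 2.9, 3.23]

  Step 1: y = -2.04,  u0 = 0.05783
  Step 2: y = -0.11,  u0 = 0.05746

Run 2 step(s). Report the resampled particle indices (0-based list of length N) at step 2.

resampled_idx = [3, 5, 7, 8, 9, 10, 10, 11, 11, 12, 12, 13, 13, 13]

step 1: w=[0.0512, 0.2559, 0.2498, 0.2086, 0.1292, 0.0607, 0.0266, 0.0169, 0.0008, 0.0002, 0.0001, 0.0000, 0.0000, 0.0000]  mean=-1.6362  Neff=5.1181  idx=[1, 1, 1, 1, 2, 2, 2, 3, 3, 3, 4, 4, 5, 7]
step 2: w=[0.0184, 0.0184, 0.0184, 0.0184, 0.0351, 0.0351, 0.0351, 0.0685, 0.0685, 0.0685, 0.1267, 0.1267, 0.1775, 0.1843]  mean=-0.9427  Neff=8.5658  idx=[3, 5, 7, 8, 9, 10, 10, 11, 11, 12, 12, 13, 13, 13]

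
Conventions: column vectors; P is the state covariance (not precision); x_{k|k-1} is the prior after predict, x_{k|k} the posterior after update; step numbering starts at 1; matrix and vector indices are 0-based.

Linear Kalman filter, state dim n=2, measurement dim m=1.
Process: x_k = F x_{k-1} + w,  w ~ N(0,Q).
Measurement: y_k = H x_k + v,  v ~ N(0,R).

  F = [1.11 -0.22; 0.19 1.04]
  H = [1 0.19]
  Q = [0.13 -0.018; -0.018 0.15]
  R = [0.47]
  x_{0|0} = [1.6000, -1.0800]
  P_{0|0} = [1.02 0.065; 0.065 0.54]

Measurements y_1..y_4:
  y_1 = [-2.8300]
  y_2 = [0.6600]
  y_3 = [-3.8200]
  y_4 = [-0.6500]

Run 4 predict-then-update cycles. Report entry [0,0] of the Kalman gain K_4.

K[0,0] = 0.5967

step 1: x^-=[2.0136, -0.8192]  P^-=[1.3811 0.1459; 0.1459 0.7966]  S=[1.9353]  K=[0.7280; 0.1536]  nu=[-4.6880]  x^+=[-1.3991, -1.5392]  P^+=[0.3555 -0.0705; -0.0705 0.7509]
step 2: x^-=[-1.2143, -1.8666]  P^-=[0.6388 -0.1933; -0.1933 0.9472]  S=[1.0696]  K=[0.5629; -0.0124]  nu=[2.2290]  x^+=[0.0404, -1.8943]  P^+=[0.2999 -0.1858; -0.1858 0.9470]
step 3: x^-=[0.4616, -1.9624]  P^-=[0.6360 -0.3781; -0.3781 1.1117]  S=[1.0025]  K=[0.5628; -0.1665]  nu=[-3.9088]  x^+=[-1.7382, -1.3116]  P^+=[0.3185 -0.2842; -0.2842 1.0839]
step 4: x^-=[-1.6409, -1.6943]  P^-=[0.7137 -0.5150; -0.5150 1.2215]  S=[1.0321]  K=[0.5967; -0.2741]  nu=[1.3128]  x^+=[-0.8575, -2.0542]  P^+=[0.3462 -0.3462; -0.3462 1.1440]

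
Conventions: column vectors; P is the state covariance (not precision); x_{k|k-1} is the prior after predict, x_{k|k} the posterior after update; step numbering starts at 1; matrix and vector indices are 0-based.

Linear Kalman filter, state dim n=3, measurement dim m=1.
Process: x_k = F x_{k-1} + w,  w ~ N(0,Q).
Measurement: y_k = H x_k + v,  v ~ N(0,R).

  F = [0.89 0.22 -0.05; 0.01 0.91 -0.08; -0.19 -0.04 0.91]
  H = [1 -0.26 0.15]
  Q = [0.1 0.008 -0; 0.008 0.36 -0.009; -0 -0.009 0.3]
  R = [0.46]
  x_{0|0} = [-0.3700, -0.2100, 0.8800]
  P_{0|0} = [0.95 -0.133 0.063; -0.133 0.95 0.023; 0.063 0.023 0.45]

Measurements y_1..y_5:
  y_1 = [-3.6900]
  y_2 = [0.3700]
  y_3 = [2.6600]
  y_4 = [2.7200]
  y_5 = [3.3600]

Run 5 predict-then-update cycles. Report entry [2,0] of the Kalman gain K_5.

K[2,0] = -0.2455

step 1: x^-=[-0.4195, -0.2652, 0.8795]  P^-=[0.8414 0.0945 -0.1229; 0.0945 1.1438 -0.0344; -0.1229 -0.0344 0.6830]  S=[1.3108]  K=[0.6091; -0.1588; -0.0088]  nu=[-3.4714]  x^+=[-2.5339, 0.2859, 0.9100]  P^+=[0.3551 0.2212 -0.1159; 0.2212 1.1108 -0.0363; -0.1159 -0.0363 0.6829]
step 2: x^-=[-2.2378, 0.1620, 1.2981]  P^-=[0.5345 0.4265 -0.2203; 0.4265 1.2937 -0.1711; -0.2203 -0.1711 0.9262]  S=[0.8282]  K=[0.4715; 0.0778; -0.0446]  nu=[2.4552]  x^+=[-1.0801, 0.3532, 1.1887]  P^+=[0.3503 0.3961 -0.2029; 0.3961 1.2887 -0.1683; -0.2029 -0.1683 0.9245]
step 3: x^-=[-0.9430, 0.2155, 1.2728]  P^-=[0.6191 0.6197 -0.3436; 0.6197 1.4652 -0.3373; -0.3436 -0.3373 1.1687]  S=[0.8054]  K=[0.5046; 0.2336; -0.1001]  nu=[3.4681]  x^+=[0.8070, 1.0255, 0.9258]  P^+=[0.4140 0.5247 -0.3029; 0.5247 1.4212 -0.3185; -0.3029 -0.3185 1.1607]
step 4: x^-=[0.8975, 0.8672, 0.6482]  P^-=[0.7391 0.7688 -0.4886; 0.7688 1.6008 -0.5091; -0.4886 -0.5091 1.4143]  S=[0.8325]  K=[0.5597; 0.3318; -0.1731]  nu=[1.9507]  x^+=[1.9893, 1.5146, 0.3106]  P^+=[0.4783 0.6142 -0.4079; 0.6142 1.5091 -0.4613; -0.4079 -0.4613 1.3894]
step 5: x^-=[2.0881, 1.3733, -0.1559]  P^-=[0.8424 0.8771 -0.6325; 0.8771 1.6976 -0.6658; -0.6325 -0.6658 1.6542]  S=[0.8605]  K=[0.6037; 0.3903; -0.2455]  nu=[1.6523]  x^+=[3.0856, 2.0182, -0.5615]  P^+=[0.5288 0.6743 -0.5049; 0.6743 1.5666 -0.5834; -0.5049 -0.5834 1.6024]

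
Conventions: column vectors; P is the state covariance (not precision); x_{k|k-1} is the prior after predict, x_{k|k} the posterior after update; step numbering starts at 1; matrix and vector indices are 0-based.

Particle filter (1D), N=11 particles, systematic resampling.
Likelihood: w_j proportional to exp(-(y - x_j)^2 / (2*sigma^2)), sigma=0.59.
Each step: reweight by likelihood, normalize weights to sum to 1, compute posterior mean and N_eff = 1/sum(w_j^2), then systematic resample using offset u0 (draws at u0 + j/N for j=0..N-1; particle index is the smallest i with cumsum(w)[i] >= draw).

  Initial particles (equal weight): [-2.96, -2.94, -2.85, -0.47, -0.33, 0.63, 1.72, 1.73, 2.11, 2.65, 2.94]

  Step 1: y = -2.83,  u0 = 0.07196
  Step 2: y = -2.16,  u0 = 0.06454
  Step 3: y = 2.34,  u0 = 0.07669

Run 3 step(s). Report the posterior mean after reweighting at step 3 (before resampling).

post_mean = -2.8710

step 1: w=[0.3299, 0.3322, 0.3378, 0.0001, 0.0000, 0.0000, 0.0000, 0.0000, 0.0000, 0.0000, 0.0000]  mean=-2.9158  Neff=3.0006  idx=[0, 0, 0, 1, 1, 1, 1, 2, 2, 2, 2]
step 2: w=[0.0816, 0.0816, 0.0816, 0.0854, 0.0854, 0.0854, 0.0854, 0.1033, 0.1033, 0.1033, 0.1033]  mean=-2.9077  Neff=10.8811  idx=[0, 1, 3, 4, 5, 6, 7, 8, 8, 9, 10]
step 3: w=[0.0297, 0.0297, 0.0403, 0.0403, 0.0403, 0.0403, 0.1559, 0.1559, 0.1559, 0.1559, 0.1559]  mean=-2.8710  Neff=7.7060  idx=[2, 4, 6, 6, 7, 7, 8, 9, 9, 10, 10]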